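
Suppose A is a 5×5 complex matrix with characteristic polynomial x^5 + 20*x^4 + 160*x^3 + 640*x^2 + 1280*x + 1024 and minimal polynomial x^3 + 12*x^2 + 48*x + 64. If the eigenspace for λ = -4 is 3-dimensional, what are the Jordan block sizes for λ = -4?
Block sizes for λ = -4: [3, 1, 1]

Step 1 — from the characteristic polynomial, algebraic multiplicity of λ = -4 is 5. From dim ker(A − (-4)·I) = 3, there are exactly 3 Jordan blocks for λ = -4.
Step 2 — from the minimal polynomial, the factor (x + 4)^3 tells us the largest block for λ = -4 has size 3.
Step 3 — with total size 5, 3 blocks, and largest block 3, the block sizes (in nonincreasing order) are [3, 1, 1].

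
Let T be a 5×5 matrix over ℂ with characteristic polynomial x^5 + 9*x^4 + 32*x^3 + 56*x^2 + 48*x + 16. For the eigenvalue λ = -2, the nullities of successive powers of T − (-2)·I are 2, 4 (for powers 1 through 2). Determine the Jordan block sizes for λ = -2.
Block sizes for λ = -2: [2, 2]

From the dimensions of kernels of powers, the number of Jordan blocks of size at least j is d_j − d_{j−1} where d_j = dim ker(N^j) (with d_0 = 0). Computing the differences gives [2, 2].
The number of blocks of size exactly k is (#blocks of size ≥ k) − (#blocks of size ≥ k + 1), so the partition is: 2 block(s) of size 2.
In nonincreasing order the block sizes are [2, 2].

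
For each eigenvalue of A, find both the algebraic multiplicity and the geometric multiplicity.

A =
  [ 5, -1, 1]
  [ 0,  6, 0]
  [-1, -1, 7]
λ = 6: alg = 3, geom = 2

Step 1 — factor the characteristic polynomial to read off the algebraic multiplicities:
  χ_A(x) = (x - 6)^3

Step 2 — compute geometric multiplicities via the rank-nullity identity g(λ) = n − rank(A − λI):
  rank(A − (6)·I) = 1, so dim ker(A − (6)·I) = n − 1 = 2

Summary:
  λ = 6: algebraic multiplicity = 3, geometric multiplicity = 2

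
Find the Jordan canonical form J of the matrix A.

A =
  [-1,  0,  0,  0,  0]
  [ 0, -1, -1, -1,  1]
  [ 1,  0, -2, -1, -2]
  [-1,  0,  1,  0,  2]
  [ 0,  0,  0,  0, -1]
J_2(-1) ⊕ J_2(-1) ⊕ J_1(-1)

The characteristic polynomial is
  det(x·I − A) = x^5 + 5*x^4 + 10*x^3 + 10*x^2 + 5*x + 1 = (x + 1)^5

Eigenvalues and multiplicities (the geometric multiplicity of λ is n − rank(A − λI), which equals the number of Jordan blocks for λ):
  λ = -1: algebraic multiplicity = 5, geometric multiplicity = 3

Determining the block sizes for each eigenvalue:
  λ = -1: with am = 5 and gm = 3, the partition is not yet determined (e.g. several partitions of 5 into 3 parts exist). Let N = A − (-1)·I. Computing rank(N^1) = 2, rank(N^2) = 0; the number of blocks of size ≥ j is rank(N^{j−1}) − rank(N^j), giving [3, 2]. So we have 2 block(s) of size 2, 1 block(s) of size 1 → block sizes [2, 2, 1]

Assembling the blocks gives a Jordan form
J =
  [-1,  1,  0,  0,  0]
  [ 0, -1,  0,  0,  0]
  [ 0,  0, -1,  1,  0]
  [ 0,  0,  0, -1,  0]
  [ 0,  0,  0,  0, -1]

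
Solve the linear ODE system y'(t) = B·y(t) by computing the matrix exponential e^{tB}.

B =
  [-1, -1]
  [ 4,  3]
e^{tB} =
  [-2*t*exp(t) + exp(t), -t*exp(t)]
  [4*t*exp(t), 2*t*exp(t) + exp(t)]

Strategy: write B = P · J · P⁻¹ where J is a Jordan canonical form, so e^{tB} = P · e^{tJ} · P⁻¹, and e^{tJ} can be computed block-by-block.

B has Jordan form
J =
  [1, 1]
  [0, 1]
(up to reordering of blocks).

Per-block formulas:
  For a 2×2 Jordan block J_2(1): exp(t · J_2(1)) = e^(1t)·(I + t·N), where N is the 2×2 nilpotent shift.

After assembling e^{tJ} and conjugating by P, we get:

e^{tB} =
  [-2*t*exp(t) + exp(t), -t*exp(t)]
  [4*t*exp(t), 2*t*exp(t) + exp(t)]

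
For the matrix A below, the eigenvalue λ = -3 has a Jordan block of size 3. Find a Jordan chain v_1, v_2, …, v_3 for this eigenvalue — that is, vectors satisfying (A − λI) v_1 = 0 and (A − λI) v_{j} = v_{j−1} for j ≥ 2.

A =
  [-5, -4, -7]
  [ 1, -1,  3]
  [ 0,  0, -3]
A Jordan chain for λ = -3 of length 3:
v_1 = (2, -1, 0)ᵀ
v_2 = (-7, 3, 0)ᵀ
v_3 = (0, 0, 1)ᵀ

Let N = A − (-3)·I. We want v_3 with N^3 v_3 = 0 but N^2 v_3 ≠ 0; then v_{j-1} := N · v_j for j = 3, …, 2.

Pick v_3 = (0, 0, 1)ᵀ.
Then v_2 = N · v_3 = (-7, 3, 0)ᵀ.
Then v_1 = N · v_2 = (2, -1, 0)ᵀ.

Sanity check: (A − (-3)·I) v_1 = (0, 0, 0)ᵀ = 0. ✓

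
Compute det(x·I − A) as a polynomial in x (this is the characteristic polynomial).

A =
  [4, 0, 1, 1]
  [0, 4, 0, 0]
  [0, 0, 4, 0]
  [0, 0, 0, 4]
x^4 - 16*x^3 + 96*x^2 - 256*x + 256

Expanding det(x·I − A) (e.g. by cofactor expansion or by noting that A is similar to its Jordan form J, which has the same characteristic polynomial as A) gives
  χ_A(x) = x^4 - 16*x^3 + 96*x^2 - 256*x + 256
which factors as (x - 4)^4. The eigenvalues (with algebraic multiplicities) are λ = 4 with multiplicity 4.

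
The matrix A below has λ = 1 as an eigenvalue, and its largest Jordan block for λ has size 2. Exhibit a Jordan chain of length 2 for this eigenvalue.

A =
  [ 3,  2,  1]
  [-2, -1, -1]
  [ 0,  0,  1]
A Jordan chain for λ = 1 of length 2:
v_1 = (2, -2, 0)ᵀ
v_2 = (1, 0, 0)ᵀ

Let N = A − (1)·I. We want v_2 with N^2 v_2 = 0 but N^1 v_2 ≠ 0; then v_{j-1} := N · v_j for j = 2, …, 2.

Pick v_2 = (1, 0, 0)ᵀ.
Then v_1 = N · v_2 = (2, -2, 0)ᵀ.

Sanity check: (A − (1)·I) v_1 = (0, 0, 0)ᵀ = 0. ✓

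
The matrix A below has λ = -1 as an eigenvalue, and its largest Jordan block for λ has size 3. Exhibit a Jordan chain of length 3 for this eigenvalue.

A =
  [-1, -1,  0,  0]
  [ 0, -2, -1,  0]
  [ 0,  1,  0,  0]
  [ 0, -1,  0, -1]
A Jordan chain for λ = -1 of length 3:
v_1 = (1, 0, 0, 1)ᵀ
v_2 = (-1, -1, 1, -1)ᵀ
v_3 = (0, 1, 0, 0)ᵀ

Let N = A − (-1)·I. We want v_3 with N^3 v_3 = 0 but N^2 v_3 ≠ 0; then v_{j-1} := N · v_j for j = 3, …, 2.

Pick v_3 = (0, 1, 0, 0)ᵀ.
Then v_2 = N · v_3 = (-1, -1, 1, -1)ᵀ.
Then v_1 = N · v_2 = (1, 0, 0, 1)ᵀ.

Sanity check: (A − (-1)·I) v_1 = (0, 0, 0, 0)ᵀ = 0. ✓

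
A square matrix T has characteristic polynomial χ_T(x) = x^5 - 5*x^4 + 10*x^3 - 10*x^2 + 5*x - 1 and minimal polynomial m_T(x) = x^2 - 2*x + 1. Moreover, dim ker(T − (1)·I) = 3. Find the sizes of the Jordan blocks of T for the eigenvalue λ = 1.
Block sizes for λ = 1: [2, 2, 1]

Step 1 — from the characteristic polynomial, algebraic multiplicity of λ = 1 is 5. From dim ker(T − (1)·I) = 3, there are exactly 3 Jordan blocks for λ = 1.
Step 2 — from the minimal polynomial, the factor (x − 1)^2 tells us the largest block for λ = 1 has size 2.
Step 3 — with total size 5, 3 blocks, and largest block 2, the block sizes (in nonincreasing order) are [2, 2, 1].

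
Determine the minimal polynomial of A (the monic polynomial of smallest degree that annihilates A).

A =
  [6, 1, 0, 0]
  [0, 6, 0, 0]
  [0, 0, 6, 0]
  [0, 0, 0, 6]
x^2 - 12*x + 36

The characteristic polynomial is χ_A(x) = (x - 6)^4, so the eigenvalues are known. The minimal polynomial is
  m_A(x) = Π_λ (x − λ)^{k_λ}
where k_λ is the size of the *largest* Jordan block for λ (equivalently, the smallest k with (A − λI)^k v = 0 for every generalised eigenvector v of λ).

  λ = 6: largest Jordan block has size 2, contributing (x − 6)^2

So m_A(x) = (x - 6)^2 = x^2 - 12*x + 36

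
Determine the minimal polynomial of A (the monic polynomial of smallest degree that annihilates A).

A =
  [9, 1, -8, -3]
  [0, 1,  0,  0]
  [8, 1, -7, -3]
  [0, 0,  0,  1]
x^2 - 2*x + 1

The characteristic polynomial is χ_A(x) = (x - 1)^4, so the eigenvalues are known. The minimal polynomial is
  m_A(x) = Π_λ (x − λ)^{k_λ}
where k_λ is the size of the *largest* Jordan block for λ (equivalently, the smallest k with (A − λI)^k v = 0 for every generalised eigenvector v of λ).

  λ = 1: largest Jordan block has size 2, contributing (x − 1)^2

So m_A(x) = (x - 1)^2 = x^2 - 2*x + 1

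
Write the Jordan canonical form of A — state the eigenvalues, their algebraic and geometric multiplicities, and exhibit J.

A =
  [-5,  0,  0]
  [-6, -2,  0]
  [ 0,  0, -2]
J_1(-5) ⊕ J_1(-2) ⊕ J_1(-2)

The characteristic polynomial is
  det(x·I − A) = x^3 + 9*x^2 + 24*x + 20 = (x + 2)^2*(x + 5)

Eigenvalues and multiplicities (the geometric multiplicity of λ is n − rank(A − λI), which equals the number of Jordan blocks for λ):
  λ = -5: algebraic multiplicity = 1, geometric multiplicity = 1
  λ = -2: algebraic multiplicity = 2, geometric multiplicity = 2

Determining the block sizes for each eigenvalue:
  λ = -5: one block (gm = 1), so the single block has size am = 1 → block sizes [1]
  λ = -2: gm = am = 2, so every block has size 1 → block sizes [1, 1]

Assembling the blocks gives a Jordan form
J =
  [-5,  0,  0]
  [ 0, -2,  0]
  [ 0,  0, -2]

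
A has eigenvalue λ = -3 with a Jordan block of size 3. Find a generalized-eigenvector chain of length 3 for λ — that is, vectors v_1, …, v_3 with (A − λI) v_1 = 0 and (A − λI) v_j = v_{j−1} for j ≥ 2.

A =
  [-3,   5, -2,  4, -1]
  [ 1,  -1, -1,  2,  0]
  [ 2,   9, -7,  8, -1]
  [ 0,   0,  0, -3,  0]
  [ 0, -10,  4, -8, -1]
A Jordan chain for λ = -3 of length 3:
v_1 = (1, 0, 1, 0, -2)ᵀ
v_2 = (0, 1, 2, 0, 0)ᵀ
v_3 = (1, 0, 0, 0, 0)ᵀ

Let N = A − (-3)·I. We want v_3 with N^3 v_3 = 0 but N^2 v_3 ≠ 0; then v_{j-1} := N · v_j for j = 3, …, 2.

Pick v_3 = (1, 0, 0, 0, 0)ᵀ.
Then v_2 = N · v_3 = (0, 1, 2, 0, 0)ᵀ.
Then v_1 = N · v_2 = (1, 0, 1, 0, -2)ᵀ.

Sanity check: (A − (-3)·I) v_1 = (0, 0, 0, 0, 0)ᵀ = 0. ✓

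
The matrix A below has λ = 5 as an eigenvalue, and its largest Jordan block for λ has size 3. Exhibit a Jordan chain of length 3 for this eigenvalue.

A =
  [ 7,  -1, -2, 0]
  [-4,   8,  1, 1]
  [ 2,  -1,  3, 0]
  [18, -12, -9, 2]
A Jordan chain for λ = 5 of length 3:
v_1 = (4, 0, 4, 12)ᵀ
v_2 = (2, -4, 2, 18)ᵀ
v_3 = (1, 0, 0, 0)ᵀ

Let N = A − (5)·I. We want v_3 with N^3 v_3 = 0 but N^2 v_3 ≠ 0; then v_{j-1} := N · v_j for j = 3, …, 2.

Pick v_3 = (1, 0, 0, 0)ᵀ.
Then v_2 = N · v_3 = (2, -4, 2, 18)ᵀ.
Then v_1 = N · v_2 = (4, 0, 4, 12)ᵀ.

Sanity check: (A − (5)·I) v_1 = (0, 0, 0, 0)ᵀ = 0. ✓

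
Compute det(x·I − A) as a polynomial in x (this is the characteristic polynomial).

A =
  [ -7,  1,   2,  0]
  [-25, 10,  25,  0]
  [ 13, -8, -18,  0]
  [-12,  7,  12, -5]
x^4 + 20*x^3 + 150*x^2 + 500*x + 625

Expanding det(x·I − A) (e.g. by cofactor expansion or by noting that A is similar to its Jordan form J, which has the same characteristic polynomial as A) gives
  χ_A(x) = x^4 + 20*x^3 + 150*x^2 + 500*x + 625
which factors as (x + 5)^4. The eigenvalues (with algebraic multiplicities) are λ = -5 with multiplicity 4.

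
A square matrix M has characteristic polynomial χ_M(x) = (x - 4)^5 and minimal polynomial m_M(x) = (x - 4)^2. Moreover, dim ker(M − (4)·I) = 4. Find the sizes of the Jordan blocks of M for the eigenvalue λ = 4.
Block sizes for λ = 4: [2, 1, 1, 1]

Step 1 — from the characteristic polynomial, algebraic multiplicity of λ = 4 is 5. From dim ker(M − (4)·I) = 4, there are exactly 4 Jordan blocks for λ = 4.
Step 2 — from the minimal polynomial, the factor (x − 4)^2 tells us the largest block for λ = 4 has size 2.
Step 3 — with total size 5, 4 blocks, and largest block 2, the block sizes (in nonincreasing order) are [2, 1, 1, 1].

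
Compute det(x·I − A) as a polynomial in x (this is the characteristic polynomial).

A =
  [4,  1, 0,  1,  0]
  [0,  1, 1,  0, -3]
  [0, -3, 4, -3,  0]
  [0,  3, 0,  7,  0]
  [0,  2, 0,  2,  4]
x^5 - 20*x^4 + 160*x^3 - 640*x^2 + 1280*x - 1024

Expanding det(x·I − A) (e.g. by cofactor expansion or by noting that A is similar to its Jordan form J, which has the same characteristic polynomial as A) gives
  χ_A(x) = x^5 - 20*x^4 + 160*x^3 - 640*x^2 + 1280*x - 1024
which factors as (x - 4)^5. The eigenvalues (with algebraic multiplicities) are λ = 4 with multiplicity 5.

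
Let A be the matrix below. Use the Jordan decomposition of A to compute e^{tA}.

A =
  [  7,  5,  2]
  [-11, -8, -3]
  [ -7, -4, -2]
e^{tA} =
  [-5*t^2*exp(-t)/2 + 8*t*exp(-t) + exp(-t), -3*t^2*exp(-t)/2 + 5*t*exp(-t), -t^2*exp(-t)/2 + 2*t*exp(-t)]
  [5*t^2*exp(-t) - 11*t*exp(-t), 3*t^2*exp(-t) - 7*t*exp(-t) + exp(-t), t^2*exp(-t) - 3*t*exp(-t)]
  [-5*t^2*exp(-t)/2 - 7*t*exp(-t), -3*t^2*exp(-t)/2 - 4*t*exp(-t), -t^2*exp(-t)/2 - t*exp(-t) + exp(-t)]

Strategy: write A = P · J · P⁻¹ where J is a Jordan canonical form, so e^{tA} = P · e^{tJ} · P⁻¹, and e^{tJ} can be computed block-by-block.

A has Jordan form
J =
  [-1,  1,  0]
  [ 0, -1,  1]
  [ 0,  0, -1]
(up to reordering of blocks).

Per-block formulas:
  For a 3×3 Jordan block J_3(-1): exp(t · J_3(-1)) = e^(-1t)·(I + t·N + (t^2/2)·N^2), where N is the 3×3 nilpotent shift.

After assembling e^{tJ} and conjugating by P, we get:

e^{tA} =
  [-5*t^2*exp(-t)/2 + 8*t*exp(-t) + exp(-t), -3*t^2*exp(-t)/2 + 5*t*exp(-t), -t^2*exp(-t)/2 + 2*t*exp(-t)]
  [5*t^2*exp(-t) - 11*t*exp(-t), 3*t^2*exp(-t) - 7*t*exp(-t) + exp(-t), t^2*exp(-t) - 3*t*exp(-t)]
  [-5*t^2*exp(-t)/2 - 7*t*exp(-t), -3*t^2*exp(-t)/2 - 4*t*exp(-t), -t^2*exp(-t)/2 - t*exp(-t) + exp(-t)]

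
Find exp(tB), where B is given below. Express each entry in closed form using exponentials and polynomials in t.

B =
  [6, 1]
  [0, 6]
e^{tB} =
  [exp(6*t), t*exp(6*t)]
  [0, exp(6*t)]

Strategy: write B = P · J · P⁻¹ where J is a Jordan canonical form, so e^{tB} = P · e^{tJ} · P⁻¹, and e^{tJ} can be computed block-by-block.

B has Jordan form
J =
  [6, 1]
  [0, 6]
(up to reordering of blocks).

Per-block formulas:
  For a 2×2 Jordan block J_2(6): exp(t · J_2(6)) = e^(6t)·(I + t·N), where N is the 2×2 nilpotent shift.

After assembling e^{tJ} and conjugating by P, we get:

e^{tB} =
  [exp(6*t), t*exp(6*t)]
  [0, exp(6*t)]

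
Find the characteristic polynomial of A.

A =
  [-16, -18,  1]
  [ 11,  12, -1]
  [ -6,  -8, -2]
x^3 + 6*x^2 + 12*x + 8

Expanding det(x·I − A) (e.g. by cofactor expansion or by noting that A is similar to its Jordan form J, which has the same characteristic polynomial as A) gives
  χ_A(x) = x^3 + 6*x^2 + 12*x + 8
which factors as (x + 2)^3. The eigenvalues (with algebraic multiplicities) are λ = -2 with multiplicity 3.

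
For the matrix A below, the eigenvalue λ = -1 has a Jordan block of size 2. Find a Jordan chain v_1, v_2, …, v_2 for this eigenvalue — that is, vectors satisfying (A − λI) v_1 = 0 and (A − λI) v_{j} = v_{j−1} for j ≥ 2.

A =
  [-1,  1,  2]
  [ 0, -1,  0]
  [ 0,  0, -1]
A Jordan chain for λ = -1 of length 2:
v_1 = (1, 0, 0)ᵀ
v_2 = (0, 1, 0)ᵀ

Let N = A − (-1)·I. We want v_2 with N^2 v_2 = 0 but N^1 v_2 ≠ 0; then v_{j-1} := N · v_j for j = 2, …, 2.

Pick v_2 = (0, 1, 0)ᵀ.
Then v_1 = N · v_2 = (1, 0, 0)ᵀ.

Sanity check: (A − (-1)·I) v_1 = (0, 0, 0)ᵀ = 0. ✓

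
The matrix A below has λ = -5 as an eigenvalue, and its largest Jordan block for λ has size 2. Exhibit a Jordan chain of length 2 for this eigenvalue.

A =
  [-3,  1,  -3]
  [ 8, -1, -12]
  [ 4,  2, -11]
A Jordan chain for λ = -5 of length 2:
v_1 = (2, 8, 4)ᵀ
v_2 = (1, 0, 0)ᵀ

Let N = A − (-5)·I. We want v_2 with N^2 v_2 = 0 but N^1 v_2 ≠ 0; then v_{j-1} := N · v_j for j = 2, …, 2.

Pick v_2 = (1, 0, 0)ᵀ.
Then v_1 = N · v_2 = (2, 8, 4)ᵀ.

Sanity check: (A − (-5)·I) v_1 = (0, 0, 0)ᵀ = 0. ✓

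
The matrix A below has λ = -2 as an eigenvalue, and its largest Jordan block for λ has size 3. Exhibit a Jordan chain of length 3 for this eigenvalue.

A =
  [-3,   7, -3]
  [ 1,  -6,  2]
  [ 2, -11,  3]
A Jordan chain for λ = -2 of length 3:
v_1 = (2, -1, -3)ᵀ
v_2 = (-1, 1, 2)ᵀ
v_3 = (1, 0, 0)ᵀ

Let N = A − (-2)·I. We want v_3 with N^3 v_3 = 0 but N^2 v_3 ≠ 0; then v_{j-1} := N · v_j for j = 3, …, 2.

Pick v_3 = (1, 0, 0)ᵀ.
Then v_2 = N · v_3 = (-1, 1, 2)ᵀ.
Then v_1 = N · v_2 = (2, -1, -3)ᵀ.

Sanity check: (A − (-2)·I) v_1 = (0, 0, 0)ᵀ = 0. ✓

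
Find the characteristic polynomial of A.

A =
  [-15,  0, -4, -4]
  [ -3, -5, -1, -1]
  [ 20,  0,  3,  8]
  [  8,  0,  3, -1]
x^4 + 18*x^3 + 120*x^2 + 350*x + 375

Expanding det(x·I − A) (e.g. by cofactor expansion or by noting that A is similar to its Jordan form J, which has the same characteristic polynomial as A) gives
  χ_A(x) = x^4 + 18*x^3 + 120*x^2 + 350*x + 375
which factors as (x + 3)*(x + 5)^3. The eigenvalues (with algebraic multiplicities) are λ = -5 with multiplicity 3, λ = -3 with multiplicity 1.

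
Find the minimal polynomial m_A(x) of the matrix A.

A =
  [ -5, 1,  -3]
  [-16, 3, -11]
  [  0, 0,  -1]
x^3 + 3*x^2 + 3*x + 1

The characteristic polynomial is χ_A(x) = (x + 1)^3, so the eigenvalues are known. The minimal polynomial is
  m_A(x) = Π_λ (x − λ)^{k_λ}
where k_λ is the size of the *largest* Jordan block for λ (equivalently, the smallest k with (A − λI)^k v = 0 for every generalised eigenvector v of λ).

  λ = -1: largest Jordan block has size 3, contributing (x + 1)^3

So m_A(x) = (x + 1)^3 = x^3 + 3*x^2 + 3*x + 1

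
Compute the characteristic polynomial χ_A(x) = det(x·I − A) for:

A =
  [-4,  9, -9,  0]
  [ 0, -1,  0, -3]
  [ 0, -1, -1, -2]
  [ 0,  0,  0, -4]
x^4 + 10*x^3 + 33*x^2 + 40*x + 16

Expanding det(x·I − A) (e.g. by cofactor expansion or by noting that A is similar to its Jordan form J, which has the same characteristic polynomial as A) gives
  χ_A(x) = x^4 + 10*x^3 + 33*x^2 + 40*x + 16
which factors as (x + 1)^2*(x + 4)^2. The eigenvalues (with algebraic multiplicities) are λ = -4 with multiplicity 2, λ = -1 with multiplicity 2.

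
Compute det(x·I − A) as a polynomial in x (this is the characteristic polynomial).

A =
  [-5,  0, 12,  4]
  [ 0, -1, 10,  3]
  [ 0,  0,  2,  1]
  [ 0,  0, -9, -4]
x^4 + 8*x^3 + 18*x^2 + 16*x + 5

Expanding det(x·I − A) (e.g. by cofactor expansion or by noting that A is similar to its Jordan form J, which has the same characteristic polynomial as A) gives
  χ_A(x) = x^4 + 8*x^3 + 18*x^2 + 16*x + 5
which factors as (x + 1)^3*(x + 5). The eigenvalues (with algebraic multiplicities) are λ = -5 with multiplicity 1, λ = -1 with multiplicity 3.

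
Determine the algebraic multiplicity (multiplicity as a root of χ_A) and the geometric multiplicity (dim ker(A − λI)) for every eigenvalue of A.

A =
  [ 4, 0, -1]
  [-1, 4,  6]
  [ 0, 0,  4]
λ = 4: alg = 3, geom = 1

Step 1 — factor the characteristic polynomial to read off the algebraic multiplicities:
  χ_A(x) = (x - 4)^3

Step 2 — compute geometric multiplicities via the rank-nullity identity g(λ) = n − rank(A − λI):
  rank(A − (4)·I) = 2, so dim ker(A − (4)·I) = n − 2 = 1

Summary:
  λ = 4: algebraic multiplicity = 3, geometric multiplicity = 1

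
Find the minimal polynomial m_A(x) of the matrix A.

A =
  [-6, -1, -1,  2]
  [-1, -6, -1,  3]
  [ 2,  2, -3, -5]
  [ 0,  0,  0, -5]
x^2 + 10*x + 25

The characteristic polynomial is χ_A(x) = (x + 5)^4, so the eigenvalues are known. The minimal polynomial is
  m_A(x) = Π_λ (x − λ)^{k_λ}
where k_λ is the size of the *largest* Jordan block for λ (equivalently, the smallest k with (A − λI)^k v = 0 for every generalised eigenvector v of λ).

  λ = -5: largest Jordan block has size 2, contributing (x + 5)^2

So m_A(x) = (x + 5)^2 = x^2 + 10*x + 25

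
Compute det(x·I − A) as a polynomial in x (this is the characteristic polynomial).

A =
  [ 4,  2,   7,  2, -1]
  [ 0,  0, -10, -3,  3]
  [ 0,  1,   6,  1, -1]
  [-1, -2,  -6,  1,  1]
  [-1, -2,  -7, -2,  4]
x^5 - 15*x^4 + 90*x^3 - 270*x^2 + 405*x - 243

Expanding det(x·I − A) (e.g. by cofactor expansion or by noting that A is similar to its Jordan form J, which has the same characteristic polynomial as A) gives
  χ_A(x) = x^5 - 15*x^4 + 90*x^3 - 270*x^2 + 405*x - 243
which factors as (x - 3)^5. The eigenvalues (with algebraic multiplicities) are λ = 3 with multiplicity 5.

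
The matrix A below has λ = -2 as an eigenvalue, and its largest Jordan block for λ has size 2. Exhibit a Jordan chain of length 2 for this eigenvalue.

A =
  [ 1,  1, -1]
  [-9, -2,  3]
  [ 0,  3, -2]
A Jordan chain for λ = -2 of length 2:
v_1 = (1, 0, 3)ᵀ
v_2 = (0, 1, 0)ᵀ

Let N = A − (-2)·I. We want v_2 with N^2 v_2 = 0 but N^1 v_2 ≠ 0; then v_{j-1} := N · v_j for j = 2, …, 2.

Pick v_2 = (0, 1, 0)ᵀ.
Then v_1 = N · v_2 = (1, 0, 3)ᵀ.

Sanity check: (A − (-2)·I) v_1 = (0, 0, 0)ᵀ = 0. ✓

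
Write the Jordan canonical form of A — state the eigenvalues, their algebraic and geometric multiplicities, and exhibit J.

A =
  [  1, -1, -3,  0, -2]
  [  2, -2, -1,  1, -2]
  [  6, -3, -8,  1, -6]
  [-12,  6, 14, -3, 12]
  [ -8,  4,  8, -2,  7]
J_2(-1) ⊕ J_2(-1) ⊕ J_1(-1)

The characteristic polynomial is
  det(x·I − A) = x^5 + 5*x^4 + 10*x^3 + 10*x^2 + 5*x + 1 = (x + 1)^5

Eigenvalues and multiplicities (the geometric multiplicity of λ is n − rank(A − λI), which equals the number of Jordan blocks for λ):
  λ = -1: algebraic multiplicity = 5, geometric multiplicity = 3

Determining the block sizes for each eigenvalue:
  λ = -1: with am = 5 and gm = 3, the partition is not yet determined (e.g. several partitions of 5 into 3 parts exist). Let N = A − (-1)·I. Computing rank(N^1) = 2, rank(N^2) = 0; the number of blocks of size ≥ j is rank(N^{j−1}) − rank(N^j), giving [3, 2]. So we have 2 block(s) of size 2, 1 block(s) of size 1 → block sizes [2, 2, 1]

Assembling the blocks gives a Jordan form
J =
  [-1,  1,  0,  0,  0]
  [ 0, -1,  0,  0,  0]
  [ 0,  0, -1,  1,  0]
  [ 0,  0,  0, -1,  0]
  [ 0,  0,  0,  0, -1]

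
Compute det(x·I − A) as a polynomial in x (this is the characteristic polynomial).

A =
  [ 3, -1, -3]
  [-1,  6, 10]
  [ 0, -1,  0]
x^3 - 9*x^2 + 27*x - 27

Expanding det(x·I − A) (e.g. by cofactor expansion or by noting that A is similar to its Jordan form J, which has the same characteristic polynomial as A) gives
  χ_A(x) = x^3 - 9*x^2 + 27*x - 27
which factors as (x - 3)^3. The eigenvalues (with algebraic multiplicities) are λ = 3 with multiplicity 3.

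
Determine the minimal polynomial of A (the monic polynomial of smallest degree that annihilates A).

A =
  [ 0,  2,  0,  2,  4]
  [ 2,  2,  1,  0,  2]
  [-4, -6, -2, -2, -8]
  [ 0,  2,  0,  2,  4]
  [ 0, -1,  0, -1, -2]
x^3

The characteristic polynomial is χ_A(x) = x^5, so the eigenvalues are known. The minimal polynomial is
  m_A(x) = Π_λ (x − λ)^{k_λ}
where k_λ is the size of the *largest* Jordan block for λ (equivalently, the smallest k with (A − λI)^k v = 0 for every generalised eigenvector v of λ).

  λ = 0: largest Jordan block has size 3, contributing (x − 0)^3

So m_A(x) = x^3 = x^3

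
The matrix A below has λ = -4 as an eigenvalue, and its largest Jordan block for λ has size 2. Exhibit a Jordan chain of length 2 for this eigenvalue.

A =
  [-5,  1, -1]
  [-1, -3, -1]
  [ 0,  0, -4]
A Jordan chain for λ = -4 of length 2:
v_1 = (-1, -1, 0)ᵀ
v_2 = (1, 0, 0)ᵀ

Let N = A − (-4)·I. We want v_2 with N^2 v_2 = 0 but N^1 v_2 ≠ 0; then v_{j-1} := N · v_j for j = 2, …, 2.

Pick v_2 = (1, 0, 0)ᵀ.
Then v_1 = N · v_2 = (-1, -1, 0)ᵀ.

Sanity check: (A − (-4)·I) v_1 = (0, 0, 0)ᵀ = 0. ✓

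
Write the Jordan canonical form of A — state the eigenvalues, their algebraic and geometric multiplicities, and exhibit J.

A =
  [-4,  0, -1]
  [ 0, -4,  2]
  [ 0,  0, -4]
J_2(-4) ⊕ J_1(-4)

The characteristic polynomial is
  det(x·I − A) = x^3 + 12*x^2 + 48*x + 64 = (x + 4)^3

Eigenvalues and multiplicities (the geometric multiplicity of λ is n − rank(A − λI), which equals the number of Jordan blocks for λ):
  λ = -4: algebraic multiplicity = 3, geometric multiplicity = 2

Determining the block sizes for each eigenvalue:
  λ = -4: 2 blocks summing to 3 forces exactly one block of size 2 and the rest size 1 → block sizes [2, 1]

Assembling the blocks gives a Jordan form
J =
  [-4,  1,  0]
  [ 0, -4,  0]
  [ 0,  0, -4]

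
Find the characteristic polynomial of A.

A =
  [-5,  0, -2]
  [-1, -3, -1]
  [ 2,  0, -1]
x^3 + 9*x^2 + 27*x + 27

Expanding det(x·I − A) (e.g. by cofactor expansion or by noting that A is similar to its Jordan form J, which has the same characteristic polynomial as A) gives
  χ_A(x) = x^3 + 9*x^2 + 27*x + 27
which factors as (x + 3)^3. The eigenvalues (with algebraic multiplicities) are λ = -3 with multiplicity 3.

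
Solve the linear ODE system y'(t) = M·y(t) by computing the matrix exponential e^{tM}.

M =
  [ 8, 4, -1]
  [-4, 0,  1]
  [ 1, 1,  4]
e^{tM} =
  [-t^2*exp(4*t)/2 + 4*t*exp(4*t) + exp(4*t), -t^2*exp(4*t)/2 + 4*t*exp(4*t), -t*exp(4*t)]
  [t^2*exp(4*t)/2 - 4*t*exp(4*t), t^2*exp(4*t)/2 - 4*t*exp(4*t) + exp(4*t), t*exp(4*t)]
  [t*exp(4*t), t*exp(4*t), exp(4*t)]

Strategy: write M = P · J · P⁻¹ where J is a Jordan canonical form, so e^{tM} = P · e^{tJ} · P⁻¹, and e^{tJ} can be computed block-by-block.

M has Jordan form
J =
  [4, 1, 0]
  [0, 4, 1]
  [0, 0, 4]
(up to reordering of blocks).

Per-block formulas:
  For a 3×3 Jordan block J_3(4): exp(t · J_3(4)) = e^(4t)·(I + t·N + (t^2/2)·N^2), where N is the 3×3 nilpotent shift.

After assembling e^{tJ} and conjugating by P, we get:

e^{tM} =
  [-t^2*exp(4*t)/2 + 4*t*exp(4*t) + exp(4*t), -t^2*exp(4*t)/2 + 4*t*exp(4*t), -t*exp(4*t)]
  [t^2*exp(4*t)/2 - 4*t*exp(4*t), t^2*exp(4*t)/2 - 4*t*exp(4*t) + exp(4*t), t*exp(4*t)]
  [t*exp(4*t), t*exp(4*t), exp(4*t)]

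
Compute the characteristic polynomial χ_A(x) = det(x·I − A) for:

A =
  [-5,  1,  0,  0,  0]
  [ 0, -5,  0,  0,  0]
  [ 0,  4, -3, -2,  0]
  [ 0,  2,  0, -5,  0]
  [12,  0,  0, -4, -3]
x^5 + 21*x^4 + 174*x^3 + 710*x^2 + 1425*x + 1125

Expanding det(x·I − A) (e.g. by cofactor expansion or by noting that A is similar to its Jordan form J, which has the same characteristic polynomial as A) gives
  χ_A(x) = x^5 + 21*x^4 + 174*x^3 + 710*x^2 + 1425*x + 1125
which factors as (x + 3)^2*(x + 5)^3. The eigenvalues (with algebraic multiplicities) are λ = -5 with multiplicity 3, λ = -3 with multiplicity 2.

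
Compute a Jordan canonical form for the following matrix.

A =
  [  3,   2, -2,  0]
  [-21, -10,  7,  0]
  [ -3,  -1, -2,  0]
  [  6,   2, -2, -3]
J_2(-3) ⊕ J_1(-3) ⊕ J_1(-3)

The characteristic polynomial is
  det(x·I − A) = x^4 + 12*x^3 + 54*x^2 + 108*x + 81 = (x + 3)^4

Eigenvalues and multiplicities (the geometric multiplicity of λ is n − rank(A − λI), which equals the number of Jordan blocks for λ):
  λ = -3: algebraic multiplicity = 4, geometric multiplicity = 3

Determining the block sizes for each eigenvalue:
  λ = -3: 3 blocks summing to 4 forces exactly one block of size 2 and the rest size 1 → block sizes [2, 1, 1]

Assembling the blocks gives a Jordan form
J =
  [-3,  1,  0,  0]
  [ 0, -3,  0,  0]
  [ 0,  0, -3,  0]
  [ 0,  0,  0, -3]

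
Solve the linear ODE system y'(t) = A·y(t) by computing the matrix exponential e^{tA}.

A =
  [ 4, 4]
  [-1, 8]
e^{tA} =
  [-2*t*exp(6*t) + exp(6*t), 4*t*exp(6*t)]
  [-t*exp(6*t), 2*t*exp(6*t) + exp(6*t)]

Strategy: write A = P · J · P⁻¹ where J is a Jordan canonical form, so e^{tA} = P · e^{tJ} · P⁻¹, and e^{tJ} can be computed block-by-block.

A has Jordan form
J =
  [6, 1]
  [0, 6]
(up to reordering of blocks).

Per-block formulas:
  For a 2×2 Jordan block J_2(6): exp(t · J_2(6)) = e^(6t)·(I + t·N), where N is the 2×2 nilpotent shift.

After assembling e^{tJ} and conjugating by P, we get:

e^{tA} =
  [-2*t*exp(6*t) + exp(6*t), 4*t*exp(6*t)]
  [-t*exp(6*t), 2*t*exp(6*t) + exp(6*t)]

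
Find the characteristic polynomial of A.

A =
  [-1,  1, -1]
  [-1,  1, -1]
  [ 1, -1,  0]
x^3

Expanding det(x·I − A) (e.g. by cofactor expansion or by noting that A is similar to its Jordan form J, which has the same characteristic polynomial as A) gives
  χ_A(x) = x^3
which factors as x^3. The eigenvalues (with algebraic multiplicities) are λ = 0 with multiplicity 3.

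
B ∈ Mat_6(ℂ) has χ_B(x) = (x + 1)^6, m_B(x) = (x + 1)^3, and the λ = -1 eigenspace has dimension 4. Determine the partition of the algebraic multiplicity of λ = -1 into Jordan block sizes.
Block sizes for λ = -1: [3, 1, 1, 1]

Step 1 — from the characteristic polynomial, algebraic multiplicity of λ = -1 is 6. From dim ker(B − (-1)·I) = 4, there are exactly 4 Jordan blocks for λ = -1.
Step 2 — from the minimal polynomial, the factor (x + 1)^3 tells us the largest block for λ = -1 has size 3.
Step 3 — with total size 6, 4 blocks, and largest block 3, the block sizes (in nonincreasing order) are [3, 1, 1, 1].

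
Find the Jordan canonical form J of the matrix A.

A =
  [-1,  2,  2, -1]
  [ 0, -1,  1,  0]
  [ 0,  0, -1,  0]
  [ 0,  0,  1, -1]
J_3(-1) ⊕ J_1(-1)

The characteristic polynomial is
  det(x·I − A) = x^4 + 4*x^3 + 6*x^2 + 4*x + 1 = (x + 1)^4

Eigenvalues and multiplicities (the geometric multiplicity of λ is n − rank(A − λI), which equals the number of Jordan blocks for λ):
  λ = -1: algebraic multiplicity = 4, geometric multiplicity = 2

Determining the block sizes for each eigenvalue:
  λ = -1: with am = 4 and gm = 2, the partition is not yet determined (e.g. several partitions of 4 into 2 parts exist). Let N = A − (-1)·I. Computing rank(N^1) = 2, rank(N^2) = 1, rank(N^3) = 0; the number of blocks of size ≥ j is rank(N^{j−1}) − rank(N^j), giving [2, 1, 1]. So we have 1 block(s) of size 3, 1 block(s) of size 1 → block sizes [3, 1]

Assembling the blocks gives a Jordan form
J =
  [-1,  1,  0,  0]
  [ 0, -1,  1,  0]
  [ 0,  0, -1,  0]
  [ 0,  0,  0, -1]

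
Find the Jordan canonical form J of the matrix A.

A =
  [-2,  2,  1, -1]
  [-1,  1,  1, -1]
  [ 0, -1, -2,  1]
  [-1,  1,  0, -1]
J_2(-1) ⊕ J_2(-1)

The characteristic polynomial is
  det(x·I − A) = x^4 + 4*x^3 + 6*x^2 + 4*x + 1 = (x + 1)^4

Eigenvalues and multiplicities (the geometric multiplicity of λ is n − rank(A − λI), which equals the number of Jordan blocks for λ):
  λ = -1: algebraic multiplicity = 4, geometric multiplicity = 2

Determining the block sizes for each eigenvalue:
  λ = -1: with am = 4 and gm = 2, the partition is not yet determined (e.g. several partitions of 4 into 2 parts exist). Let N = A − (-1)·I. Computing rank(N^1) = 2, rank(N^2) = 0; the number of blocks of size ≥ j is rank(N^{j−1}) − rank(N^j), giving [2, 2]. So we have 2 block(s) of size 2 → block sizes [2, 2]

Assembling the blocks gives a Jordan form
J =
  [-1,  1,  0,  0]
  [ 0, -1,  0,  0]
  [ 0,  0, -1,  1]
  [ 0,  0,  0, -1]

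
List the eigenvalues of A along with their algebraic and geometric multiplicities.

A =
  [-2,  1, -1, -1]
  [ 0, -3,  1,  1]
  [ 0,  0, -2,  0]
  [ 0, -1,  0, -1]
λ = -2: alg = 4, geom = 2

Step 1 — factor the characteristic polynomial to read off the algebraic multiplicities:
  χ_A(x) = (x + 2)^4

Step 2 — compute geometric multiplicities via the rank-nullity identity g(λ) = n − rank(A − λI):
  rank(A − (-2)·I) = 2, so dim ker(A − (-2)·I) = n − 2 = 2

Summary:
  λ = -2: algebraic multiplicity = 4, geometric multiplicity = 2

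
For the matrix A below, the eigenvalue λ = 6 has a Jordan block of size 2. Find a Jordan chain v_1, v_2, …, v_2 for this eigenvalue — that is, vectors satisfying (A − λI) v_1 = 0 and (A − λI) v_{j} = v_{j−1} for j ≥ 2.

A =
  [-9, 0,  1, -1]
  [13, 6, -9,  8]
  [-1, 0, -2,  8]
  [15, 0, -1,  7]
A Jordan chain for λ = 6 of length 2:
v_1 = (0, -1, 0, 0)ᵀ
v_2 = (0, 0, 1, 1)ᵀ

Let N = A − (6)·I. We want v_2 with N^2 v_2 = 0 but N^1 v_2 ≠ 0; then v_{j-1} := N · v_j for j = 2, …, 2.

Pick v_2 = (0, 0, 1, 1)ᵀ.
Then v_1 = N · v_2 = (0, -1, 0, 0)ᵀ.

Sanity check: (A − (6)·I) v_1 = (0, 0, 0, 0)ᵀ = 0. ✓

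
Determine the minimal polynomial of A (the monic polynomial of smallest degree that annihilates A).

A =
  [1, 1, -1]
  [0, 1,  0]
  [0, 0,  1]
x^2 - 2*x + 1

The characteristic polynomial is χ_A(x) = (x - 1)^3, so the eigenvalues are known. The minimal polynomial is
  m_A(x) = Π_λ (x − λ)^{k_λ}
where k_λ is the size of the *largest* Jordan block for λ (equivalently, the smallest k with (A − λI)^k v = 0 for every generalised eigenvector v of λ).

  λ = 1: largest Jordan block has size 2, contributing (x − 1)^2

So m_A(x) = (x - 1)^2 = x^2 - 2*x + 1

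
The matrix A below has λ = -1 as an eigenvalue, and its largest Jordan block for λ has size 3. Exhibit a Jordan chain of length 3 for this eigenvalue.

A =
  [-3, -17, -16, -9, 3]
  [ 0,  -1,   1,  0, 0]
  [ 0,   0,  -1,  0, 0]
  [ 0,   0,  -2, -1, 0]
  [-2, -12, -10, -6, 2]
A Jordan chain for λ = -1 of length 3:
v_1 = (3, 0, 0, 0, 2)ᵀ
v_2 = (-16, 1, 0, -2, -10)ᵀ
v_3 = (0, 0, 1, 0, 0)ᵀ

Let N = A − (-1)·I. We want v_3 with N^3 v_3 = 0 but N^2 v_3 ≠ 0; then v_{j-1} := N · v_j for j = 3, …, 2.

Pick v_3 = (0, 0, 1, 0, 0)ᵀ.
Then v_2 = N · v_3 = (-16, 1, 0, -2, -10)ᵀ.
Then v_1 = N · v_2 = (3, 0, 0, 0, 2)ᵀ.

Sanity check: (A − (-1)·I) v_1 = (0, 0, 0, 0, 0)ᵀ = 0. ✓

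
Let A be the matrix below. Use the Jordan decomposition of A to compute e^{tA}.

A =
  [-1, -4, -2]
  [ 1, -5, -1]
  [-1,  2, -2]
e^{tA} =
  [2*exp(-2*t) - exp(-3*t), -4*exp(-2*t) + 4*exp(-3*t), -2*exp(-2*t) + 2*exp(-3*t)]
  [exp(-2*t) - exp(-3*t), -2*exp(-2*t) + 3*exp(-3*t), -exp(-2*t) + exp(-3*t)]
  [-exp(-2*t) + exp(-3*t), 2*exp(-2*t) - 2*exp(-3*t), exp(-2*t)]

Strategy: write A = P · J · P⁻¹ where J is a Jordan canonical form, so e^{tA} = P · e^{tJ} · P⁻¹, and e^{tJ} can be computed block-by-block.

A has Jordan form
J =
  [-3,  0,  0]
  [ 0, -3,  0]
  [ 0,  0, -2]
(up to reordering of blocks).

Per-block formulas:
  For a 1×1 block at λ = -2: exp(t · [-2]) = [e^(-2t)].
  For a 1×1 block at λ = -3: exp(t · [-3]) = [e^(-3t)].

After assembling e^{tJ} and conjugating by P, we get:

e^{tA} =
  [2*exp(-2*t) - exp(-3*t), -4*exp(-2*t) + 4*exp(-3*t), -2*exp(-2*t) + 2*exp(-3*t)]
  [exp(-2*t) - exp(-3*t), -2*exp(-2*t) + 3*exp(-3*t), -exp(-2*t) + exp(-3*t)]
  [-exp(-2*t) + exp(-3*t), 2*exp(-2*t) - 2*exp(-3*t), exp(-2*t)]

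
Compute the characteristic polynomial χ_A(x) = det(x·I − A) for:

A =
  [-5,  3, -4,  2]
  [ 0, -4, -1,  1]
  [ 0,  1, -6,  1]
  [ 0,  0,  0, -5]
x^4 + 20*x^3 + 150*x^2 + 500*x + 625

Expanding det(x·I − A) (e.g. by cofactor expansion or by noting that A is similar to its Jordan form J, which has the same characteristic polynomial as A) gives
  χ_A(x) = x^4 + 20*x^3 + 150*x^2 + 500*x + 625
which factors as (x + 5)^4. The eigenvalues (with algebraic multiplicities) are λ = -5 with multiplicity 4.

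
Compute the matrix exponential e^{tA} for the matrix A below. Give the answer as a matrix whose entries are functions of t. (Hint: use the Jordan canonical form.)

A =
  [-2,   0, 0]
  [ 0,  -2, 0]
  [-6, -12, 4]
e^{tA} =
  [exp(-2*t), 0, 0]
  [0, exp(-2*t), 0]
  [-exp(4*t) + exp(-2*t), -2*exp(4*t) + 2*exp(-2*t), exp(4*t)]

Strategy: write A = P · J · P⁻¹ where J is a Jordan canonical form, so e^{tA} = P · e^{tJ} · P⁻¹, and e^{tJ} can be computed block-by-block.

A has Jordan form
J =
  [-2,  0, 0]
  [ 0, -2, 0]
  [ 0,  0, 4]
(up to reordering of blocks).

Per-block formulas:
  For a 1×1 block at λ = -2: exp(t · [-2]) = [e^(-2t)].
  For a 1×1 block at λ = 4: exp(t · [4]) = [e^(4t)].

After assembling e^{tJ} and conjugating by P, we get:

e^{tA} =
  [exp(-2*t), 0, 0]
  [0, exp(-2*t), 0]
  [-exp(4*t) + exp(-2*t), -2*exp(4*t) + 2*exp(-2*t), exp(4*t)]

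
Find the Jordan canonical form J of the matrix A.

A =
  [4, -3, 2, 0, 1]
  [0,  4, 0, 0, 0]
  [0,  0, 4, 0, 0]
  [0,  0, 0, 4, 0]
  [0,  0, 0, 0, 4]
J_2(4) ⊕ J_1(4) ⊕ J_1(4) ⊕ J_1(4)

The characteristic polynomial is
  det(x·I − A) = x^5 - 20*x^4 + 160*x^3 - 640*x^2 + 1280*x - 1024 = (x - 4)^5

Eigenvalues and multiplicities (the geometric multiplicity of λ is n − rank(A − λI), which equals the number of Jordan blocks for λ):
  λ = 4: algebraic multiplicity = 5, geometric multiplicity = 4

Determining the block sizes for each eigenvalue:
  λ = 4: 4 blocks summing to 5 forces exactly one block of size 2 and the rest size 1 → block sizes [2, 1, 1, 1]

Assembling the blocks gives a Jordan form
J =
  [4, 1, 0, 0, 0]
  [0, 4, 0, 0, 0]
  [0, 0, 4, 0, 0]
  [0, 0, 0, 4, 0]
  [0, 0, 0, 0, 4]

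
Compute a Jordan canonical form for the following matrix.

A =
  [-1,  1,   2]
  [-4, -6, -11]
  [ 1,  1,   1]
J_3(-2)

The characteristic polynomial is
  det(x·I − A) = x^3 + 6*x^2 + 12*x + 8 = (x + 2)^3

Eigenvalues and multiplicities (the geometric multiplicity of λ is n − rank(A − λI), which equals the number of Jordan blocks for λ):
  λ = -2: algebraic multiplicity = 3, geometric multiplicity = 1

Determining the block sizes for each eigenvalue:
  λ = -2: one block (gm = 1), so the single block has size am = 3 → block sizes [3]

Assembling the blocks gives a Jordan form
J =
  [-2,  1,  0]
  [ 0, -2,  1]
  [ 0,  0, -2]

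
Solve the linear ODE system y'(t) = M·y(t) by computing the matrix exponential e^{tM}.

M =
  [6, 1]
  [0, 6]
e^{tM} =
  [exp(6*t), t*exp(6*t)]
  [0, exp(6*t)]

Strategy: write M = P · J · P⁻¹ where J is a Jordan canonical form, so e^{tM} = P · e^{tJ} · P⁻¹, and e^{tJ} can be computed block-by-block.

M has Jordan form
J =
  [6, 1]
  [0, 6]
(up to reordering of blocks).

Per-block formulas:
  For a 2×2 Jordan block J_2(6): exp(t · J_2(6)) = e^(6t)·(I + t·N), where N is the 2×2 nilpotent shift.

After assembling e^{tJ} and conjugating by P, we get:

e^{tM} =
  [exp(6*t), t*exp(6*t)]
  [0, exp(6*t)]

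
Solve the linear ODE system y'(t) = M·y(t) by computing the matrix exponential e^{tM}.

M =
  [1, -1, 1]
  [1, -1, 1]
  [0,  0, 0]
e^{tM} =
  [t + 1, -t, t]
  [t, 1 - t, t]
  [0, 0, 1]

Strategy: write M = P · J · P⁻¹ where J is a Jordan canonical form, so e^{tM} = P · e^{tJ} · P⁻¹, and e^{tJ} can be computed block-by-block.

M has Jordan form
J =
  [0, 1, 0]
  [0, 0, 0]
  [0, 0, 0]
(up to reordering of blocks).

Per-block formulas:
  For a 1×1 block at λ = 0: exp(t · [0]) = [e^(0t)].
  For a 2×2 Jordan block J_2(0): exp(t · J_2(0)) = e^(0t)·(I + t·N), where N is the 2×2 nilpotent shift.

After assembling e^{tJ} and conjugating by P, we get:

e^{tM} =
  [t + 1, -t, t]
  [t, 1 - t, t]
  [0, 0, 1]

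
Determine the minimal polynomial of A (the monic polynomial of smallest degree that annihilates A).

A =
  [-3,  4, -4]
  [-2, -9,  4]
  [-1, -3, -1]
x^3 + 13*x^2 + 55*x + 75

The characteristic polynomial is χ_A(x) = (x + 3)*(x + 5)^2, so the eigenvalues are known. The minimal polynomial is
  m_A(x) = Π_λ (x − λ)^{k_λ}
where k_λ is the size of the *largest* Jordan block for λ (equivalently, the smallest k with (A − λI)^k v = 0 for every generalised eigenvector v of λ).

  λ = -5: largest Jordan block has size 2, contributing (x + 5)^2
  λ = -3: largest Jordan block has size 1, contributing (x + 3)

So m_A(x) = (x + 3)*(x + 5)^2 = x^3 + 13*x^2 + 55*x + 75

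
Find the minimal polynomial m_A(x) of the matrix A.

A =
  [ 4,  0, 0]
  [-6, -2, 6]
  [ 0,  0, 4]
x^2 - 2*x - 8

The characteristic polynomial is χ_A(x) = (x - 4)^2*(x + 2), so the eigenvalues are known. The minimal polynomial is
  m_A(x) = Π_λ (x − λ)^{k_λ}
where k_λ is the size of the *largest* Jordan block for λ (equivalently, the smallest k with (A − λI)^k v = 0 for every generalised eigenvector v of λ).

  λ = -2: largest Jordan block has size 1, contributing (x + 2)
  λ = 4: largest Jordan block has size 1, contributing (x − 4)

So m_A(x) = (x - 4)*(x + 2) = x^2 - 2*x - 8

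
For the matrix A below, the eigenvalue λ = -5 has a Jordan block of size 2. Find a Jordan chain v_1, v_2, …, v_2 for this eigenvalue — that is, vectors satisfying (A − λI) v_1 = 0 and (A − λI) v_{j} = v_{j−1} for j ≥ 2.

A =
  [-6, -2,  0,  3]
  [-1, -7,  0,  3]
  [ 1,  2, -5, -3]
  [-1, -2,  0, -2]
A Jordan chain for λ = -5 of length 2:
v_1 = (-1, -1, 1, -1)ᵀ
v_2 = (1, 0, 0, 0)ᵀ

Let N = A − (-5)·I. We want v_2 with N^2 v_2 = 0 but N^1 v_2 ≠ 0; then v_{j-1} := N · v_j for j = 2, …, 2.

Pick v_2 = (1, 0, 0, 0)ᵀ.
Then v_1 = N · v_2 = (-1, -1, 1, -1)ᵀ.

Sanity check: (A − (-5)·I) v_1 = (0, 0, 0, 0)ᵀ = 0. ✓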